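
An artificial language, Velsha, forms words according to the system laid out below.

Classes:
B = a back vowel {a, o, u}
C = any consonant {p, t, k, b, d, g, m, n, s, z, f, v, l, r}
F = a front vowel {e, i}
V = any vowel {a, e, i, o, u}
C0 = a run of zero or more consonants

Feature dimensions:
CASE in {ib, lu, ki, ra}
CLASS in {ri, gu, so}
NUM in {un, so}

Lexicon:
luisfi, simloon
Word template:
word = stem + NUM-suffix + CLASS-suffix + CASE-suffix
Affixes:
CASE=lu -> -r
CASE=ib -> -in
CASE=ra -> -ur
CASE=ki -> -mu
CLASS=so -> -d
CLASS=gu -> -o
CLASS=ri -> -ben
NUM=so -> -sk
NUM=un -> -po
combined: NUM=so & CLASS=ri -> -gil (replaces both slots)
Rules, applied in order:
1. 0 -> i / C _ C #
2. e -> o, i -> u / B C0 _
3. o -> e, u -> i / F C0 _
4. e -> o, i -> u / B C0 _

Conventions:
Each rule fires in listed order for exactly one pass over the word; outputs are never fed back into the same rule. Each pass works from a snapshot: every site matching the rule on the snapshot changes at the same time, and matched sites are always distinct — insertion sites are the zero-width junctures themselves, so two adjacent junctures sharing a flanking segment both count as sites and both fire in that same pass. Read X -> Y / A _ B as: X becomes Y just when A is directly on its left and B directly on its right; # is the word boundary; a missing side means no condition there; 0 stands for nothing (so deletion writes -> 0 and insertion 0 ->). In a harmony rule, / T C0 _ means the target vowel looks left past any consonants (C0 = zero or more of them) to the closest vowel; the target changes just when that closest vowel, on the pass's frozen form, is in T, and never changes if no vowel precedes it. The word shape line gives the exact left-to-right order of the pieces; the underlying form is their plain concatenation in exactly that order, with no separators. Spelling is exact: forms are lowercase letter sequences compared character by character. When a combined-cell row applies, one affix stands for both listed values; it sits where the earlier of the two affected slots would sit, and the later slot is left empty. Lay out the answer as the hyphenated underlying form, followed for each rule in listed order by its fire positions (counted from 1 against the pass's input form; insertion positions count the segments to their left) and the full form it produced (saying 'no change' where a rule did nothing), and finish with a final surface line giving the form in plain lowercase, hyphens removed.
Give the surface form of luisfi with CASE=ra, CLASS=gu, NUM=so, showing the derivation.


underlying: luisfi-sk-o-ur
1. 0 -> i / C _ C #: no change
2. e -> o, i -> u / B C0 _: fires at position(s) 3: luusfiskour
3. o -> e, u -> i / F C0 _: fires at position(s) 9: luusfiskeur
4. e -> o, i -> u / B C0 _: fires at position(s) 6: luusfuskeur
surface: luusfuskeur


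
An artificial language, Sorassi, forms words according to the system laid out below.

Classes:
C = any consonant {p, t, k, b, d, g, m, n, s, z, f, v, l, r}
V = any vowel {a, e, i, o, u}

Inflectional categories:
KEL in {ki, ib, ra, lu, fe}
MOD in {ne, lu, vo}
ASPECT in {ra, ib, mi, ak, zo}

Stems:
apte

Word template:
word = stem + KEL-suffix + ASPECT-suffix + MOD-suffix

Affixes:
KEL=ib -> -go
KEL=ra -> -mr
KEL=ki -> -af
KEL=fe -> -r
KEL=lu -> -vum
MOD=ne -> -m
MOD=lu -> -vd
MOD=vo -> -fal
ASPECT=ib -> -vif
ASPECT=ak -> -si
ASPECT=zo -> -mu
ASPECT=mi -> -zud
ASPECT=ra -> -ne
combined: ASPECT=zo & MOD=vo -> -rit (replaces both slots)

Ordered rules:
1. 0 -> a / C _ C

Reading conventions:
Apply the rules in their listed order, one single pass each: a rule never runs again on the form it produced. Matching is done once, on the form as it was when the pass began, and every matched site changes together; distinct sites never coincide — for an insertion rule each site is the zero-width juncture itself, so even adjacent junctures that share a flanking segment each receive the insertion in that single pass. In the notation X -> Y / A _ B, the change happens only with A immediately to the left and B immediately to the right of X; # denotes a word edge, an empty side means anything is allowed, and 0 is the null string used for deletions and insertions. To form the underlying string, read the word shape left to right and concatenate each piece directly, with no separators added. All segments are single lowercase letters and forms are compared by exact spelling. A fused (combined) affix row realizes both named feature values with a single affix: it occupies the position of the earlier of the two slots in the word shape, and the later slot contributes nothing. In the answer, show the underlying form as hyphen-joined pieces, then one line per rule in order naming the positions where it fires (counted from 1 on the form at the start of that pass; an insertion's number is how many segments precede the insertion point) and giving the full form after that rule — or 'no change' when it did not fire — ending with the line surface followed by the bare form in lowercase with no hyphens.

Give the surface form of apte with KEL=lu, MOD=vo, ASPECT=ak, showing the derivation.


underlying: apte-vum-si-fal
1. 0 -> a / C _ C: inserts after position(s) 2, 7: apatevumasifal
surface: apatevumasifal


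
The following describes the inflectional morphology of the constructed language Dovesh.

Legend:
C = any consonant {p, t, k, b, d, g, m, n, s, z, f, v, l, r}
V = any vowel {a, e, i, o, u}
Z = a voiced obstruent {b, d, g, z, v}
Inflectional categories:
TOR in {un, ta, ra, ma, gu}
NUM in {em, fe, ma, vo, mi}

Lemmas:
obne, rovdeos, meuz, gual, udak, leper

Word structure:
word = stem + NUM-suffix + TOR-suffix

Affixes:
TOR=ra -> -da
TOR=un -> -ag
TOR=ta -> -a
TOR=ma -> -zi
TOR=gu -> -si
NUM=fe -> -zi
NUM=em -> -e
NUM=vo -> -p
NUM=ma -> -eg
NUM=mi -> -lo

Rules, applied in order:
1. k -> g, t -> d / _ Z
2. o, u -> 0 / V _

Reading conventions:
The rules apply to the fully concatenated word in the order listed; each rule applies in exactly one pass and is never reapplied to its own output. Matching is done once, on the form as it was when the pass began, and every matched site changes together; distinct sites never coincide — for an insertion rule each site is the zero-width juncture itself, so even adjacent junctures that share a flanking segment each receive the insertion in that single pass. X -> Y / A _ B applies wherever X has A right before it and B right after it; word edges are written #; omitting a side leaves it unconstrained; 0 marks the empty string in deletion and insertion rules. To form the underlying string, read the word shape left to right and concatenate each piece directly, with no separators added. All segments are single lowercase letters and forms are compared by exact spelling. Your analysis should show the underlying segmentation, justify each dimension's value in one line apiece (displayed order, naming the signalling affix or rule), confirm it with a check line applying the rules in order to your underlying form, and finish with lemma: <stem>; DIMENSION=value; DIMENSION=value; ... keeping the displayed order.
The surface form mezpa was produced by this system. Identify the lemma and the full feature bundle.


underlying: meuz-p-a
TOR=ta - signalled by the affix -a
NUM=vo - signalled by the affix -p
check: meuzpa -> meuzpa -> mezpa
lemma: meuz; TOR=ta; NUM=vo


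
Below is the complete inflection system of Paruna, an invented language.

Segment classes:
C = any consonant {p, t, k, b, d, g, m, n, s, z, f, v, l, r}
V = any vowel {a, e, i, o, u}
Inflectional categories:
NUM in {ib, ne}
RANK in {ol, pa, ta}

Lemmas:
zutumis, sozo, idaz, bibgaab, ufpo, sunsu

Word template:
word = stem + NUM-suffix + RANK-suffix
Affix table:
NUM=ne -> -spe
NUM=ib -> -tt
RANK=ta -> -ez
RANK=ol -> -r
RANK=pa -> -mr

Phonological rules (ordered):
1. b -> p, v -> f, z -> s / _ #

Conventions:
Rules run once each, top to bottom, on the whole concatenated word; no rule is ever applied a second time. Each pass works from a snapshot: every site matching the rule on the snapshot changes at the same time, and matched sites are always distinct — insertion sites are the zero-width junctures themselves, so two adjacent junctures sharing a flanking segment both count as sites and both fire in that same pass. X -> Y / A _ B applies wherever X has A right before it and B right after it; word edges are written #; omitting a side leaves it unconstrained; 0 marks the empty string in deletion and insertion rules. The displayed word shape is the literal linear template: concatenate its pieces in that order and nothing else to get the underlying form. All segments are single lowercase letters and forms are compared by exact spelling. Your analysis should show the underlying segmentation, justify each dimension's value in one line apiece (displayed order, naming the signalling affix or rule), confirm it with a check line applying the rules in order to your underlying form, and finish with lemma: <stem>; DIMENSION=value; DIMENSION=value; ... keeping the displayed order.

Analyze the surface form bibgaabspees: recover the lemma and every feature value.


underlying: bibgaab-spe-ez
NUM=ne - signalled by the affix -spe
RANK=ta - signalled by the affix -ez
check: bibgaabspeez -> bibgaabspees
lemma: bibgaab; NUM=ne; RANK=ta


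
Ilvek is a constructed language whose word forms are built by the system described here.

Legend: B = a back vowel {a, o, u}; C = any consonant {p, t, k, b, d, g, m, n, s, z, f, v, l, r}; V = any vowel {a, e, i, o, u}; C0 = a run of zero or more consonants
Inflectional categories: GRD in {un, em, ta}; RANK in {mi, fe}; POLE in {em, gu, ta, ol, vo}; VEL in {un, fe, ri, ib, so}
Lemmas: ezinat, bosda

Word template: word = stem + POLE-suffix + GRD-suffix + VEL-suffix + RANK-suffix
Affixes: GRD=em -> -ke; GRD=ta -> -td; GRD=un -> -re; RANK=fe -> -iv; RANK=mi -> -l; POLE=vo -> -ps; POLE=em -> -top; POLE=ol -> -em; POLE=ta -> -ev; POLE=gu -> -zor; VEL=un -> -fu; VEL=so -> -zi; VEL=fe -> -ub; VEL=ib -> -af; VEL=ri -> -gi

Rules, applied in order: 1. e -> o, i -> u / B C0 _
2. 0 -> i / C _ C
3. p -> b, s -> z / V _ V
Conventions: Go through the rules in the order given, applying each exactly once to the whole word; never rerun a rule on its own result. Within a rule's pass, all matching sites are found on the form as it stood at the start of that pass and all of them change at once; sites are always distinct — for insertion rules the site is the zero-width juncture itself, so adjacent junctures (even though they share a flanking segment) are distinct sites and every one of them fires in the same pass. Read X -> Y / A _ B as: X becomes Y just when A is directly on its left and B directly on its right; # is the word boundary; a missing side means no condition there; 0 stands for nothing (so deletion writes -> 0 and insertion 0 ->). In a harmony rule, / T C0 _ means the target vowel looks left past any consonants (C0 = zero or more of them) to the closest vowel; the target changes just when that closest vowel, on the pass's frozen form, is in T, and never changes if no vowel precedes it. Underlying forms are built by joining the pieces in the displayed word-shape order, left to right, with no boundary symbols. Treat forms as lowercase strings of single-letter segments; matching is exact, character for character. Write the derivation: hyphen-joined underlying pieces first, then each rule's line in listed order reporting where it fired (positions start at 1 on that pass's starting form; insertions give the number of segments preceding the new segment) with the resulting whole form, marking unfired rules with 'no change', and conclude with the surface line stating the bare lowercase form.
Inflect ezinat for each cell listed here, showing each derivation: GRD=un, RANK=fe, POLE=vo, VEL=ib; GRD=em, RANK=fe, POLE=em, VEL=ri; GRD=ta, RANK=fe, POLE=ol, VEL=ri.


cell GRD=un, RANK=fe, POLE=vo, VEL=ib:
underlying: ezinat-ps-re-af-iv
1. e -> o, i -> u / B C0 _: fires at position(s) 10, 13: ezinatpsroafuv
2. 0 -> i / C _ C: inserts after position(s) 6, 7, 8: ezinatipisiroafuv
3. p -> b, s -> z / V _ V: fires at position(s) 8, 10: ezinatibiziroafuv
surface: ezinatibiziroafuv

cell GRD=em, RANK=fe, POLE=em, VEL=ri:
underlying: ezinat-top-ke-gi-iv
1. e -> o, i -> u / B C0 _: fires at position(s) 11: ezinattopkogiiv
2. 0 -> i / C _ C: inserts after position(s) 6, 9: ezinatitopikogiiv
3. p -> b, s -> z / V _ V: fires at position(s) 10: ezinatitobikogiiv
surface: ezinatitobikogiiv

cell GRD=ta, RANK=fe, POLE=ol, VEL=ri:
underlying: ezinat-em-td-gi-iv
1. e -> o, i -> u / B C0 _: fires at position(s) 7: ezinatomtdgiiv
2. 0 -> i / C _ C: inserts after position(s) 8, 9, 10: ezinatomitidigiiv
3. p -> b, s -> z / V _ V: no change
surface: ezinatomitidigiiv


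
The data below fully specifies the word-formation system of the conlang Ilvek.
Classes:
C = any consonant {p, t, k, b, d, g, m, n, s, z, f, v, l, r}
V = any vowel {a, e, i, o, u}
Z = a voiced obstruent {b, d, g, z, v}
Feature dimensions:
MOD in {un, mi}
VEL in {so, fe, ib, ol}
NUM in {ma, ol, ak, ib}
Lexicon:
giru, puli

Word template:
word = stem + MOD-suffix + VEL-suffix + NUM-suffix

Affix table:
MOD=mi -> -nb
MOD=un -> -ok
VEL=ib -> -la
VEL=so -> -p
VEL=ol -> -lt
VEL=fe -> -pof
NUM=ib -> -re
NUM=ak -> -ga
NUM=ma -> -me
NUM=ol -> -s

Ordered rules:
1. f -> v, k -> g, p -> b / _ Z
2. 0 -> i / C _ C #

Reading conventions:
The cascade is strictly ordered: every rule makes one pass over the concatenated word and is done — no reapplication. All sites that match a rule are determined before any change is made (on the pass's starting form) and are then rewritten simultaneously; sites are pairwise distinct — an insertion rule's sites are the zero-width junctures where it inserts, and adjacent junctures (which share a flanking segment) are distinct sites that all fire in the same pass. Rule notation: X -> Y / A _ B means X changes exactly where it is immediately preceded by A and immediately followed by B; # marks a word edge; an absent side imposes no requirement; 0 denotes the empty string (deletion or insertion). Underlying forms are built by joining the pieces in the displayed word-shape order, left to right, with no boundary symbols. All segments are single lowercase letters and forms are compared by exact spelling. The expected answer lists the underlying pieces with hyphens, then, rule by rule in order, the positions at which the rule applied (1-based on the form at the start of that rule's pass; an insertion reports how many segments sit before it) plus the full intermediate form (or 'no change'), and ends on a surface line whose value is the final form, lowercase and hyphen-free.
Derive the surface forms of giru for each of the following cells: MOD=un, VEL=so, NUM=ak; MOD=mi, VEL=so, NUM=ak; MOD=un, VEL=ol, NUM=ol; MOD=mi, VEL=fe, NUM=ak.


cell MOD=un, VEL=so, NUM=ak:
underlying: giru-ok-p-ga
1. f -> v, k -> g, p -> b / _ Z: fires at position(s) 7: giruokbga
2. 0 -> i / C _ C #: no change
surface: giruokbga

cell MOD=mi, VEL=so, NUM=ak:
underlying: giru-nb-p-ga
1. f -> v, k -> g, p -> b / _ Z: fires at position(s) 7: girunbbga
2. 0 -> i / C _ C #: no change
surface: girunbbga

cell MOD=un, VEL=ol, NUM=ol:
underlying: giru-ok-lt-s
1. f -> v, k -> g, p -> b / _ Z: no change
2. 0 -> i / C _ C #: inserts after position(s) 8: giruokltis
surface: giruokltis

cell MOD=mi, VEL=fe, NUM=ak:
underlying: giru-nb-pof-ga
1. f -> v, k -> g, p -> b / _ Z: fires at position(s) 9: girunbpovga
2. 0 -> i / C _ C #: no change
surface: girunbpovga


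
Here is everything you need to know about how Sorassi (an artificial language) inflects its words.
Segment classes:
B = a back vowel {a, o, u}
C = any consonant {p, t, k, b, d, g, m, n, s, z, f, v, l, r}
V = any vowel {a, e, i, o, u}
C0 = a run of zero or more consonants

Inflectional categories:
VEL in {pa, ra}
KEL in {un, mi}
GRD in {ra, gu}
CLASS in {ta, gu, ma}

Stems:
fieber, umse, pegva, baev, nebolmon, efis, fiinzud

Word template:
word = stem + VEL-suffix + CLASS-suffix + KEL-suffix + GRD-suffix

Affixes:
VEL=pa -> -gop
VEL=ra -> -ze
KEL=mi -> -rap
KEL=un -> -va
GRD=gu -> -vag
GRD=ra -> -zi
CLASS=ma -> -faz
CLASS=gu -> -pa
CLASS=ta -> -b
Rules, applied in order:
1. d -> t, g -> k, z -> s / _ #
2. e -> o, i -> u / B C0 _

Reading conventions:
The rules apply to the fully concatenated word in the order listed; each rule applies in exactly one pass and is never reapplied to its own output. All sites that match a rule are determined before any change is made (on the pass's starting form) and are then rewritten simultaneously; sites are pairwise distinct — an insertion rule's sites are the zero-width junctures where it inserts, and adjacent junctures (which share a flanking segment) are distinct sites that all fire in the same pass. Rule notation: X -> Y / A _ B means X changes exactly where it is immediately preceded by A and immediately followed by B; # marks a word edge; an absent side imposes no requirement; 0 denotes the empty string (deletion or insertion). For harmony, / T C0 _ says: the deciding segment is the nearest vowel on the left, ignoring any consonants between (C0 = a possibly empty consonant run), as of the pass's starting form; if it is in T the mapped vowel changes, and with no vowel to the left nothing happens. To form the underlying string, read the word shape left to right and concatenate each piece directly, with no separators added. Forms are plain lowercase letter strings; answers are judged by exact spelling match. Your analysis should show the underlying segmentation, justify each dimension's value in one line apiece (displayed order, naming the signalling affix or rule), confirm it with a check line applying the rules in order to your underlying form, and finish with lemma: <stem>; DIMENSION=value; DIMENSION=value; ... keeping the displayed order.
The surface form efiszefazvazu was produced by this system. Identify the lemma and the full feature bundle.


underlying: efis-ze-faz-va-zi
VEL=ra - signalled by the affix -ze
KEL=un - signalled by the affix -va
GRD=ra - signalled by the affix -zi
CLASS=ma - signalled by the affix -faz
check: efiszefazvazi -> efiszefazvazi -> efiszefazvazu
lemma: efis; VEL=ra; KEL=un; GRD=ra; CLASS=ma


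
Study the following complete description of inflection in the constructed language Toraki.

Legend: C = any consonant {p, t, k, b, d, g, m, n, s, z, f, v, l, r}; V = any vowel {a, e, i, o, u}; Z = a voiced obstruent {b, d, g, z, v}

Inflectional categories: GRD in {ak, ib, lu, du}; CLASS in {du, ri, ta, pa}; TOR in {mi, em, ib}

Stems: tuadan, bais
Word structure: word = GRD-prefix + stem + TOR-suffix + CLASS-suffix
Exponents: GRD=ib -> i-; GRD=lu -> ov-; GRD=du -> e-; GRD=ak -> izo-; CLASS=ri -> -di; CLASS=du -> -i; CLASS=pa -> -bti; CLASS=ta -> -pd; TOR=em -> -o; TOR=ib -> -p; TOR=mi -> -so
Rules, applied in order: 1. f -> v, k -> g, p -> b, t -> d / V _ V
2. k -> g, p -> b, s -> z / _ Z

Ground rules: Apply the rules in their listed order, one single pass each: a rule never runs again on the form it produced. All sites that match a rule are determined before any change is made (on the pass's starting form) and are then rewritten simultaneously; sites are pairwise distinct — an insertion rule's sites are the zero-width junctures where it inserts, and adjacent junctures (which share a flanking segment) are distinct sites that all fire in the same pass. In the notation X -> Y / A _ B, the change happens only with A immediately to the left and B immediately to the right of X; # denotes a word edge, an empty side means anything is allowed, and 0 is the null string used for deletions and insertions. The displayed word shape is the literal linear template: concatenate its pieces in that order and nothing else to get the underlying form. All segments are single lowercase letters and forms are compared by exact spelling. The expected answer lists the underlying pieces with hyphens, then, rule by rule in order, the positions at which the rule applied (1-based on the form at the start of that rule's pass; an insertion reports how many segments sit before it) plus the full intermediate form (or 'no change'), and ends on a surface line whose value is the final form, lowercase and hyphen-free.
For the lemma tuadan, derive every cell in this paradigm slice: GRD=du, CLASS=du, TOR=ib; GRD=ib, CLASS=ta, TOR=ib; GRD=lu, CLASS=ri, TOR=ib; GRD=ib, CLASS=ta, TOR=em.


cell GRD=du, CLASS=du, TOR=ib:
underlying: e-tuadan-p-i
1. f -> v, k -> g, p -> b, t -> d / V _ V: fires at position(s) 2: eduadanpi
2. k -> g, p -> b, s -> z / _ Z: no change
surface: eduadanpi

cell GRD=ib, CLASS=ta, TOR=ib:
underlying: i-tuadan-p-pd
1. f -> v, k -> g, p -> b, t -> d / V _ V: fires at position(s) 2: iduadanppd
2. k -> g, p -> b, s -> z / _ Z: fires at position(s) 9: iduadanpbd
surface: iduadanpbd

cell GRD=lu, CLASS=ri, TOR=ib:
underlying: ov-tuadan-p-di
1. f -> v, k -> g, p -> b, t -> d / V _ V: no change
2. k -> g, p -> b, s -> z / _ Z: fires at position(s) 9: ovtuadanbdi
surface: ovtuadanbdi

cell GRD=ib, CLASS=ta, TOR=em:
underlying: i-tuadan-o-pd
1. f -> v, k -> g, p -> b, t -> d / V _ V: fires at position(s) 2: iduadanopd
2. k -> g, p -> b, s -> z / _ Z: fires at position(s) 9: iduadanobd
surface: iduadanobd


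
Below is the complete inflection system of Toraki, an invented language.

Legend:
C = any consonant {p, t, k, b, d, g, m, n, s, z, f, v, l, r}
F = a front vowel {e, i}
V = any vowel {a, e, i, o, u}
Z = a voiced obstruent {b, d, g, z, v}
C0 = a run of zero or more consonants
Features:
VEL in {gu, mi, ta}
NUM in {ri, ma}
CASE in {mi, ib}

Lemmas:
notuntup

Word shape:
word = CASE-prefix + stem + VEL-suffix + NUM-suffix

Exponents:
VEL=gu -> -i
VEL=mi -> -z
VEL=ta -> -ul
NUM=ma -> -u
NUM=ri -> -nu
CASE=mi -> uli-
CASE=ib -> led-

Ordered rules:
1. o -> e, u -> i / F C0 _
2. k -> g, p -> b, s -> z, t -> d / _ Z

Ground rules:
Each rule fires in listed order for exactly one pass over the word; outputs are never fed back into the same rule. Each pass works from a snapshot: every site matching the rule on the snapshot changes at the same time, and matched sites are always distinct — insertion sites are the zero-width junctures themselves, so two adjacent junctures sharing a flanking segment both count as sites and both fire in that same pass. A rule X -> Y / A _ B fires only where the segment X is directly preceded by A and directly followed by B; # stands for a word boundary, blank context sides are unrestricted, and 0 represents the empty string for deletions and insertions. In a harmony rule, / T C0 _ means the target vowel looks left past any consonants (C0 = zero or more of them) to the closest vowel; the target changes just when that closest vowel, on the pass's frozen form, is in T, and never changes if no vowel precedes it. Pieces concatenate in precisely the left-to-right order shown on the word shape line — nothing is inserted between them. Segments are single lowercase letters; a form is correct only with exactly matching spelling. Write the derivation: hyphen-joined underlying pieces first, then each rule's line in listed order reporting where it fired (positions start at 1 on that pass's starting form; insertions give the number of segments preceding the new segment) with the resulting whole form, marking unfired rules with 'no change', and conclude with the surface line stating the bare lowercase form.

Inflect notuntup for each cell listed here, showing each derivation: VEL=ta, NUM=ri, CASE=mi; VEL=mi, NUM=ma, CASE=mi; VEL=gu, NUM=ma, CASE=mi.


cell VEL=ta, NUM=ri, CASE=mi:
underlying: uli-notuntup-ul-nu
1. o -> e, u -> i / F C0 _: fires at position(s) 5: ulinetuntupulnu
2. k -> g, p -> b, s -> z, t -> d / _ Z: no change
surface: ulinetuntupulnu

cell VEL=mi, NUM=ma, CASE=mi:
underlying: uli-notuntup-z-u
1. o -> e, u -> i / F C0 _: fires at position(s) 5: ulinetuntupzu
2. k -> g, p -> b, s -> z, t -> d / _ Z: fires at position(s) 11: ulinetuntubzu
surface: ulinetuntubzu

cell VEL=gu, NUM=ma, CASE=mi:
underlying: uli-notuntup-i-u
1. o -> e, u -> i / F C0 _: fires at position(s) 5, 13: ulinetuntupii
2. k -> g, p -> b, s -> z, t -> d / _ Z: no change
surface: ulinetuntupii


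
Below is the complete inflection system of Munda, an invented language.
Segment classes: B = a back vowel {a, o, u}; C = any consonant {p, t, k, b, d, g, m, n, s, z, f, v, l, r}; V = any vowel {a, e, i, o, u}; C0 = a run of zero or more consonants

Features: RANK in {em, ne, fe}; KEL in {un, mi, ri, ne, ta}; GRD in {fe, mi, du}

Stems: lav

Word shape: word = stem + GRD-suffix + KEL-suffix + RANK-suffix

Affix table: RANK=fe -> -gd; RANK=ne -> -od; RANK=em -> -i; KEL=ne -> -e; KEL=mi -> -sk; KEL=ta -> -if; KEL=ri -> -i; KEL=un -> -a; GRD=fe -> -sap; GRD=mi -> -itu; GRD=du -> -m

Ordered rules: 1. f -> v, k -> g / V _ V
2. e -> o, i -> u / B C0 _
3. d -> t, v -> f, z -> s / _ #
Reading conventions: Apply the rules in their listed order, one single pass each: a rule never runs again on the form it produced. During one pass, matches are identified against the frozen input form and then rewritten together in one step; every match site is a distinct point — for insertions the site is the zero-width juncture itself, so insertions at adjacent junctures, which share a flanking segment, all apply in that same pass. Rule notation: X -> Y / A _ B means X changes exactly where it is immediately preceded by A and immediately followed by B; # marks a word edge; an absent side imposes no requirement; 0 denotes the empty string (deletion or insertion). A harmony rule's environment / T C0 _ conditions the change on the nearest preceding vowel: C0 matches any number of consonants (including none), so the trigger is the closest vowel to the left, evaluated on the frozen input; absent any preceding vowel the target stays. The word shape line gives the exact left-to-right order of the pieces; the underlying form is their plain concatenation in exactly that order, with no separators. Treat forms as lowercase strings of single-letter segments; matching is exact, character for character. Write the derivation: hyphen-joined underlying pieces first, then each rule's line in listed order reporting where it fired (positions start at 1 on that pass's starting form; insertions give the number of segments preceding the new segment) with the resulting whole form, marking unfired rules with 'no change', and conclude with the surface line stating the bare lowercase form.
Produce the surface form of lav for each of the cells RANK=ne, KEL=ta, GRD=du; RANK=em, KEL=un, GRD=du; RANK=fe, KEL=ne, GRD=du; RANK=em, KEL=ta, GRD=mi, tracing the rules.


cell RANK=ne, KEL=ta, GRD=du:
underlying: lav-m-if-od
1. f -> v, k -> g / V _ V: fires at position(s) 6: lavmivod
2. e -> o, i -> u / B C0 _: fires at position(s) 5: lavmuvod
3. d -> t, v -> f, z -> s / _ #: fires at position(s) 8: lavmuvot
surface: lavmuvot

cell RANK=em, KEL=un, GRD=du:
underlying: lav-m-a-i
1. f -> v, k -> g / V _ V: no change
2. e -> o, i -> u / B C0 _: fires at position(s) 6: lavmau
3. d -> t, v -> f, z -> s / _ #: no change
surface: lavmau

cell RANK=fe, KEL=ne, GRD=du:
underlying: lav-m-e-gd
1. f -> v, k -> g / V _ V: no change
2. e -> o, i -> u / B C0 _: fires at position(s) 5: lavmogd
3. d -> t, v -> f, z -> s / _ #: fires at position(s) 7: lavmogt
surface: lavmogt

cell RANK=em, KEL=ta, GRD=mi:
underlying: lav-itu-if-i
1. f -> v, k -> g / V _ V: fires at position(s) 8: lavituivi
2. e -> o, i -> u / B C0 _: fires at position(s) 4, 7: lavutuuvi
3. d -> t, v -> f, z -> s / _ #: no change
surface: lavutuuvi


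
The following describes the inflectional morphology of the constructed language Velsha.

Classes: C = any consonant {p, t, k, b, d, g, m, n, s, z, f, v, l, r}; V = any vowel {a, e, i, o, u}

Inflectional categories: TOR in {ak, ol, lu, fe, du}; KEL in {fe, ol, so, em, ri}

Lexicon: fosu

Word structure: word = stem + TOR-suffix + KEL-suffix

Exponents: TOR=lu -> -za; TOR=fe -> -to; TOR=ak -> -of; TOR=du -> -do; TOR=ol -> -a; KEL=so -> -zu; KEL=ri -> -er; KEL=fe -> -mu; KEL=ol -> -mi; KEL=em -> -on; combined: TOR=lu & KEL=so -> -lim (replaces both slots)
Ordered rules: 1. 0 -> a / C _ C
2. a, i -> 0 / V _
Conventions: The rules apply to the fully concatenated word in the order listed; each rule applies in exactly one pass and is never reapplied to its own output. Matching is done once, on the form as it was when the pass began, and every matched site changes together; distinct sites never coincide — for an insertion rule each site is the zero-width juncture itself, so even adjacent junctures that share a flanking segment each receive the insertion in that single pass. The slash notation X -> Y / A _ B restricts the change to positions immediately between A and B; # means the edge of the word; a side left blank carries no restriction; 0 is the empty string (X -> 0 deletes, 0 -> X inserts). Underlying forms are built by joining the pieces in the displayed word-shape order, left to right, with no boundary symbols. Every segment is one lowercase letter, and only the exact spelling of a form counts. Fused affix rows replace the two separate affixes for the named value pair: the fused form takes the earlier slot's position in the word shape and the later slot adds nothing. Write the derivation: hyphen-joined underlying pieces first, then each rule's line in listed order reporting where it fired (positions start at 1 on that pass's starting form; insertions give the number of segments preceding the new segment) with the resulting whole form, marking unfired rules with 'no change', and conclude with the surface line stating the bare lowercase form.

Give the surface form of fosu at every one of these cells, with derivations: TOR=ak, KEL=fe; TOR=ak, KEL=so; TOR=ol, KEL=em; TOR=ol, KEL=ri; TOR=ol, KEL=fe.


cell TOR=ak, KEL=fe:
underlying: fosu-of-mu
1. 0 -> a / C _ C: inserts after position(s) 6: fosuofamu
2. a, i -> 0 / V _: no change
surface: fosuofamu

cell TOR=ak, KEL=so:
underlying: fosu-of-zu
1. 0 -> a / C _ C: inserts after position(s) 6: fosuofazu
2. a, i -> 0 / V _: no change
surface: fosuofazu

cell TOR=ol, KEL=em:
underlying: fosu-a-on
1. 0 -> a / C _ C: no change
2. a, i -> 0 / V _: fires at position(s) 5: fosuon
surface: fosuon

cell TOR=ol, KEL=ri:
underlying: fosu-a-er
1. 0 -> a / C _ C: no change
2. a, i -> 0 / V _: fires at position(s) 5: fosuer
surface: fosuer

cell TOR=ol, KEL=fe:
underlying: fosu-a-mu
1. 0 -> a / C _ C: no change
2. a, i -> 0 / V _: fires at position(s) 5: fosumu
surface: fosumu


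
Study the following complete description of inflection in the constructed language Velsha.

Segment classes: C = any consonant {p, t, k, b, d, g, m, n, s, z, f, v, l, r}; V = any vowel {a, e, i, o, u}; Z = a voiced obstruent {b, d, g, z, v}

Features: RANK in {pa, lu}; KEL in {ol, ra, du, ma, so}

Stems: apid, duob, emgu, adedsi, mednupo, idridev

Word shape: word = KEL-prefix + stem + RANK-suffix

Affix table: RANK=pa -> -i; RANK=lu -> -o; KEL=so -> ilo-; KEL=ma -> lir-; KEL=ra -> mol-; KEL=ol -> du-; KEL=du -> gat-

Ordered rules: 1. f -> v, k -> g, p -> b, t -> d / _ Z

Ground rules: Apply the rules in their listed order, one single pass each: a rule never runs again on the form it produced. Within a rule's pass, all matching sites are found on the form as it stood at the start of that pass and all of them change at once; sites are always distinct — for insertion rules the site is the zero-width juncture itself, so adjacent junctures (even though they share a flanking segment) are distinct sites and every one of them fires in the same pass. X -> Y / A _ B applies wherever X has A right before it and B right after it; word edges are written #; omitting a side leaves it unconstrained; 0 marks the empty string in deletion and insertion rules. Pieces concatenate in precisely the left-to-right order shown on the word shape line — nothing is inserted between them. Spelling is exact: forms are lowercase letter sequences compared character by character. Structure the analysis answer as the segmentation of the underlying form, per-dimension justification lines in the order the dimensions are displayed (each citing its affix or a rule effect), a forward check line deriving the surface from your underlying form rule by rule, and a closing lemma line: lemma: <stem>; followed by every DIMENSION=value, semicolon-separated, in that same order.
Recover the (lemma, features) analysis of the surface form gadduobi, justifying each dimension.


underlying: gat-duob-i
RANK=pa - signalled by the affix -i
KEL=du - signalled by the affix gat-
check: gatduobi -> gadduobi
lemma: duob; RANK=pa; KEL=du


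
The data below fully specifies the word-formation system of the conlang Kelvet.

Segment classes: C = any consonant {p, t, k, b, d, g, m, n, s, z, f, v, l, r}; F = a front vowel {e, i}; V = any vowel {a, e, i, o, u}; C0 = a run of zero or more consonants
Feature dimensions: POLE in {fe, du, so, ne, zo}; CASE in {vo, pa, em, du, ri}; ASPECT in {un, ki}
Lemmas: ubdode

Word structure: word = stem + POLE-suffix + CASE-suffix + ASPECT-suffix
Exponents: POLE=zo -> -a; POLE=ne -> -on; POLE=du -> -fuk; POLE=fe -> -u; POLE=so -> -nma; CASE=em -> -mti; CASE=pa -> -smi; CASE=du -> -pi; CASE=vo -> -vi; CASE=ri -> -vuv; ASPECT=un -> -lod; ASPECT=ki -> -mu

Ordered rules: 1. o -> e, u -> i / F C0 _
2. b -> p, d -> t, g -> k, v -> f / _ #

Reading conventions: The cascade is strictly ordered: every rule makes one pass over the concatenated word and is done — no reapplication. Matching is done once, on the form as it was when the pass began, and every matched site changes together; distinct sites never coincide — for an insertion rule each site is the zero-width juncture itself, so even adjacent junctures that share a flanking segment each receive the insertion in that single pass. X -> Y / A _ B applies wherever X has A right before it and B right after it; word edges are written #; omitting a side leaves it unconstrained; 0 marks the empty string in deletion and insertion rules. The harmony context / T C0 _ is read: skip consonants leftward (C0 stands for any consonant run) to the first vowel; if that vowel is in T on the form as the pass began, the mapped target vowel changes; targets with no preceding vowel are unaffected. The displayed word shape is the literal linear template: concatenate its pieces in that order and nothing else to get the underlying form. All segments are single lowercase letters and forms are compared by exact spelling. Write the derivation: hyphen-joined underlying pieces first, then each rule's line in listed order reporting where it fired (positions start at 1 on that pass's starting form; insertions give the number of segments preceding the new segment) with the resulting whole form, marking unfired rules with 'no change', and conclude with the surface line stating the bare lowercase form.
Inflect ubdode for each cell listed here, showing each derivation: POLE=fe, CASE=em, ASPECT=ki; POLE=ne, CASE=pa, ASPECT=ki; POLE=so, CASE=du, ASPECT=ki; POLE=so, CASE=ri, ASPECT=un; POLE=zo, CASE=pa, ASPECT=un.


cell POLE=fe, CASE=em, ASPECT=ki:
underlying: ubdode-u-mti-mu
1. o -> e, u -> i / F C0 _: fires at position(s) 7, 12: ubdodeimtimi
2. b -> p, d -> t, g -> k, v -> f / _ #: no change
surface: ubdodeimtimi

cell POLE=ne, CASE=pa, ASPECT=ki:
underlying: ubdode-on-smi-mu
1. o -> e, u -> i / F C0 _: fires at position(s) 7, 13: ubdodeensmimi
2. b -> p, d -> t, g -> k, v -> f / _ #: no change
surface: ubdodeensmimi

cell POLE=so, CASE=du, ASPECT=ki:
underlying: ubdode-nma-pi-mu
1. o -> e, u -> i / F C0 _: fires at position(s) 13: ubdodenmapimi
2. b -> p, d -> t, g -> k, v -> f / _ #: no change
surface: ubdodenmapimi

cell POLE=so, CASE=ri, ASPECT=un:
underlying: ubdode-nma-vuv-lod
1. o -> e, u -> i / F C0 _: no change
2. b -> p, d -> t, g -> k, v -> f / _ #: fires at position(s) 15: ubdodenmavuvlot
surface: ubdodenmavuvlot

cell POLE=zo, CASE=pa, ASPECT=un:
underlying: ubdode-a-smi-lod
1. o -> e, u -> i / F C0 _: fires at position(s) 12: ubdodeasmiled
2. b -> p, d -> t, g -> k, v -> f / _ #: fires at position(s) 13: ubdodeasmilet
surface: ubdodeasmilet


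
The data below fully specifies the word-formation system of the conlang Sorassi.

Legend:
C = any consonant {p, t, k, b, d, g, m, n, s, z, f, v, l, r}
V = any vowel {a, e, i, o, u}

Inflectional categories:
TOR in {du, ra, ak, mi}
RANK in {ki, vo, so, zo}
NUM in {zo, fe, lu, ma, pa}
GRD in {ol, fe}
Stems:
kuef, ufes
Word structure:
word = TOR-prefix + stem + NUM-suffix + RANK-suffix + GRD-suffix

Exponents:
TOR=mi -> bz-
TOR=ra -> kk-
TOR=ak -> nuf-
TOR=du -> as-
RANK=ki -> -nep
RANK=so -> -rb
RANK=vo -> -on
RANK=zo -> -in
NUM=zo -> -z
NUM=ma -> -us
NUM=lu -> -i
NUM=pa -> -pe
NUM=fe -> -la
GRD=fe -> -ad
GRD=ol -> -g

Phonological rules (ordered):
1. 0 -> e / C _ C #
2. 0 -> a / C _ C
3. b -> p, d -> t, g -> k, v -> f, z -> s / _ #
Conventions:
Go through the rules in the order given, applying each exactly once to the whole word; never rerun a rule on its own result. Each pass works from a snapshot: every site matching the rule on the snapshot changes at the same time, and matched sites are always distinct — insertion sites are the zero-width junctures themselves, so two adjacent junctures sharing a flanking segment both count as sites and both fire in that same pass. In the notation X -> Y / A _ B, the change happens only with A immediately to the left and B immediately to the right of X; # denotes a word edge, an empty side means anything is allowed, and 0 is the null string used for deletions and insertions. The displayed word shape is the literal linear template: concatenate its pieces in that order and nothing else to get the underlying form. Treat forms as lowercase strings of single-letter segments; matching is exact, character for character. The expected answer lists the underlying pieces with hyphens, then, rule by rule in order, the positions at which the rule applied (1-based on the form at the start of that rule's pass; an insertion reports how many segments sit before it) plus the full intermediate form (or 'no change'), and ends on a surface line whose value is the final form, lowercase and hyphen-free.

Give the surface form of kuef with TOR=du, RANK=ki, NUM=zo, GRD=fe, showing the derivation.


underlying: as-kuef-z-nep-ad
1. 0 -> e / C _ C #: no change
2. 0 -> a / C _ C: inserts after position(s) 2, 6, 7: asakuefazanepad
3. b -> p, d -> t, g -> k, v -> f, z -> s / _ #: fires at position(s) 15: asakuefazanepat
surface: asakuefazanepat


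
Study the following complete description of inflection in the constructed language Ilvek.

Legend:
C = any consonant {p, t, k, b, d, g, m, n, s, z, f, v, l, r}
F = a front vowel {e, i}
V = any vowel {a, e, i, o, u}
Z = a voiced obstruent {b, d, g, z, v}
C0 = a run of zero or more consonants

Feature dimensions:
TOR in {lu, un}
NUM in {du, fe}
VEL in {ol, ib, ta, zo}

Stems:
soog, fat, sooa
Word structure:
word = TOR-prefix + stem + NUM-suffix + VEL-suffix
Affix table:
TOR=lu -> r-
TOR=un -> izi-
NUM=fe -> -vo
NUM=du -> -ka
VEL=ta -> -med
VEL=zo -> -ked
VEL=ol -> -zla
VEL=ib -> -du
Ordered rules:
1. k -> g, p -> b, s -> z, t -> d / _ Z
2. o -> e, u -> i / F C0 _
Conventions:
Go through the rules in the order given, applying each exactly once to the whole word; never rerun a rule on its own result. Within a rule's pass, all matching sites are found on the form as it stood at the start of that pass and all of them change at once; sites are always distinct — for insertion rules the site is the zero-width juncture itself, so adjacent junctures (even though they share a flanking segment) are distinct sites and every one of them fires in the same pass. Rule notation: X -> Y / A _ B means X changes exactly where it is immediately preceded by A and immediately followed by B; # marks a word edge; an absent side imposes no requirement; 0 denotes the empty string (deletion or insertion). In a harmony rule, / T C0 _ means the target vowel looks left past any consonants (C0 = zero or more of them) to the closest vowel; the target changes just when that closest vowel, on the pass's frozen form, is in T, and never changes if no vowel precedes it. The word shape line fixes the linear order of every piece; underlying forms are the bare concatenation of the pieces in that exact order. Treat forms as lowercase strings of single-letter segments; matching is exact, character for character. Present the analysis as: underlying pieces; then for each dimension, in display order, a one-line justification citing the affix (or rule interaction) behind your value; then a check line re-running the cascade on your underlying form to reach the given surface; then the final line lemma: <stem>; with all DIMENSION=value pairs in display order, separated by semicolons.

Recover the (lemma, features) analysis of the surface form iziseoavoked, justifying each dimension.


underlying: izi-sooa-vo-ked
TOR=un - signalled by the affix izi-
NUM=fe - signalled by the affix -vo
VEL=zo - signalled by the affix -ked
check: izisooavoked -> izisooavoked -> iziseoavoked
lemma: sooa; TOR=un; NUM=fe; VEL=zo
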